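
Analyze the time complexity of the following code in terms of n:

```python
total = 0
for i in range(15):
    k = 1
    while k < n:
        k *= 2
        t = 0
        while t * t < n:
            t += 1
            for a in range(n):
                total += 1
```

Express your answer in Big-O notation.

Each loop level contributes: 1 × log n × √n × n. Multiplying the contributions gives O(n√n log n).

Answer: O(n√n log n)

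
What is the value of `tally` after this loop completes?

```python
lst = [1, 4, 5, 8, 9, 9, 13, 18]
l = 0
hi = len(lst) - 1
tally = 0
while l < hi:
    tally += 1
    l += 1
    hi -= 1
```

Iterations until pointers meet (list length 8)
`tally` takes the values: 0 → 1 → 2 → 3 → 4

Answer: 4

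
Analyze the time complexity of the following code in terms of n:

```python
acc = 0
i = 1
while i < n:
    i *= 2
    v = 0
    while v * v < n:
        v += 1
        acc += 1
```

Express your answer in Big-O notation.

Each loop level contributes: log n × √n. Multiplying the contributions gives O(√n log n).

Answer: O(√n log n)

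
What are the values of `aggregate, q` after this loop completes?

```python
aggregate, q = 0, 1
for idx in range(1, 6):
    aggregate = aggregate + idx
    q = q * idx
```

Sum and factorial of 1 to 5
`aggregate, q` takes the values: (0, 1) → (1, 1) → (3, 1) → (3, 2) → (6, 2) → (6, 6) → (10, 6) → (10, 24) → (15, 24) → (15, 120)

Answer: 15, 120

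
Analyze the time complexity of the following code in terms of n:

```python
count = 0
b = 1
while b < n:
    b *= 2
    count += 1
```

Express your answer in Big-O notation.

Each loop level contributes: log n. Multiplying the contributions gives O(log n).

Answer: O(log n)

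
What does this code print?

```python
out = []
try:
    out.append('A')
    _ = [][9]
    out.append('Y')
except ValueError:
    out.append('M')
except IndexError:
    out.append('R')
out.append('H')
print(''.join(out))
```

Execution trace: 'A' (try body) → 'R' (except IndexError) → 'H' (after the try/except). Output: ARH

Answer: ARH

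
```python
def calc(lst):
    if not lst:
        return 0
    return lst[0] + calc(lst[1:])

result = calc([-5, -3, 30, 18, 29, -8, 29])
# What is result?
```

(-5) + (-3) + 30 + 18 + 29 + (-8) + 29 + 0 = 90

Answer: 90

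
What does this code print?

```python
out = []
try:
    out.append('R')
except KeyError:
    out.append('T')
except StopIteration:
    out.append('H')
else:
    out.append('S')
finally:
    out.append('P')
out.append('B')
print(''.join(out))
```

Execution trace: 'R' (try body, no exception) → 'S' (else) → 'P' (finally) → 'B' (after the try/except). Output: RSPB

Answer: RSPB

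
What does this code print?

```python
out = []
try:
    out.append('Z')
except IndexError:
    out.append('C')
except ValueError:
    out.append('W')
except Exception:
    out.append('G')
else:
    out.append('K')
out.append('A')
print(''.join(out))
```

Execution trace: 'Z' (try body, no exception) → 'K' (else) → 'A' (after the try/except). Output: ZKA

Answer: ZKA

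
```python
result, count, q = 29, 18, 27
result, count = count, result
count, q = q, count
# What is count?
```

Trace:
`result, count, q = 29, 18, 27` → result = 29; count = 18; q = 27
`result, count = count, result` → result = 18; count = 29
`count, q = q, count` → count = 27; q = 29
So count = 27

Answer: 27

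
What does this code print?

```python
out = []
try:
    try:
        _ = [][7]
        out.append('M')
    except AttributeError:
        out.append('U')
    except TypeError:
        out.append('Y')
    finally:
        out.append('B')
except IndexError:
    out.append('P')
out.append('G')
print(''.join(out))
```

Execution trace: 'B' (finally) → 'P' (outer except IndexError) → 'G' (after the try/except). Output: BPG

Answer: BPG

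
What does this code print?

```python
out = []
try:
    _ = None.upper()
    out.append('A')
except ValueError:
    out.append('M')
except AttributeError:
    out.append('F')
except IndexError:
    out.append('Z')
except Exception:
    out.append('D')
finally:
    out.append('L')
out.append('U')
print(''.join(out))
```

Execution trace: 'F' (except AttributeError) → 'L' (finally) → 'U' (after the try/except). Output: FLU

Answer: FLU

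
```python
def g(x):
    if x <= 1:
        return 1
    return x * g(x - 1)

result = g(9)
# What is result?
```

g(9) = 9 * 8 * 7 * 6 * 5 * 4 * 3 * 2 * 1 = 362880

Answer: 362880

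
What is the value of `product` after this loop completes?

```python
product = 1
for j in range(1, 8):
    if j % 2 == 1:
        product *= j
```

Product of odd numbers 1 to 7
`product` takes the values: 1 → 3 → 15 → 105

Answer: 105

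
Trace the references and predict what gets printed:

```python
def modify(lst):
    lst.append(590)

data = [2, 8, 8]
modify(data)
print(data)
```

Key concept: function modifies passed list.
Step by step:
`data = [2, 8, 8]` → data = [2, 8, 8]
`modify(data)` → data = [2, 8, 8, 590]
`print(data)` → prints [2, 8, 8, 590]

Answer: [2, 8, 8, 590]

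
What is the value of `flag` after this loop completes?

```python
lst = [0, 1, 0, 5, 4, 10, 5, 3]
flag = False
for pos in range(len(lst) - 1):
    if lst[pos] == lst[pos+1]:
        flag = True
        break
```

Check consecutive duplicates in [0, 1, 0, 5, 4, 10, 5, 3]
`flag` takes the values: False

Answer: False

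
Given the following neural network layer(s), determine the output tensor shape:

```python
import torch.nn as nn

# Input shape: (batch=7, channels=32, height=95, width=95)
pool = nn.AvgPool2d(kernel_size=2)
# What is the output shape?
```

Input: (7, 32, 95, 95) -> Output: (7, 32, 47, 47)

Answer: (7, 32, 47, 47)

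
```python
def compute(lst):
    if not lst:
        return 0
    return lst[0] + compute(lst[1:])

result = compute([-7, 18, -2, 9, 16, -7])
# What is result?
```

(-7) + 18 + (-2) + 9 + 16 + (-7) + 0 = 27

Answer: 27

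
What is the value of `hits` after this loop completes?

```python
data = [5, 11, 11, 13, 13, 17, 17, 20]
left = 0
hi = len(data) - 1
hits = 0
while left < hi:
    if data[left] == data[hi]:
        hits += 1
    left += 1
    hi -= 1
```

Count matching pairs from ends
`hits` takes the values: 0 → 1

Answer: 1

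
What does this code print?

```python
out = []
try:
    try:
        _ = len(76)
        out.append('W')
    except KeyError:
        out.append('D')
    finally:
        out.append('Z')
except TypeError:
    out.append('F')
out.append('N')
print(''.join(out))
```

Execution trace: 'Z' (finally) → 'F' (outer except TypeError) → 'N' (after the try/except). Output: ZFN

Answer: ZFN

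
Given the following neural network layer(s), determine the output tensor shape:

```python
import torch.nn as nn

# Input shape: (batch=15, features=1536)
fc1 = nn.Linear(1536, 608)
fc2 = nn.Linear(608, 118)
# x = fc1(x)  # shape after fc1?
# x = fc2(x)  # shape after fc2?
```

Input: (15, 1536) -> after fc1: (15, 608) -> Output: (15, 118)

Answer: (15, 118)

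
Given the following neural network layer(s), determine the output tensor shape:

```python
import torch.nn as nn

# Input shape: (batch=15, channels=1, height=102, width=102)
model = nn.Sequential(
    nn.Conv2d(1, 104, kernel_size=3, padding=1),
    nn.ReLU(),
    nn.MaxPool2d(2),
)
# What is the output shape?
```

Input: (15, 1, 102, 102) -> after Conv2d: (15, 104, 102, 102) -> after ReLU: (15, 104, 102, 102) -> Output: (15, 104, 51, 51)

Answer: (15, 104, 51, 51)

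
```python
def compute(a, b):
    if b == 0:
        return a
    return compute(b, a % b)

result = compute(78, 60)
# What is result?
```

compute(78, 60) -> compute(60, 18) -> compute(18, 6) -> compute(6, 0) -> 6

Answer: 6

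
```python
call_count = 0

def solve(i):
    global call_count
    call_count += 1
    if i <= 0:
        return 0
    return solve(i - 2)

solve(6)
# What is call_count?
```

Linear recursion stepping by 2: 4 calls from i=6 down to ≤0.

Answer: 4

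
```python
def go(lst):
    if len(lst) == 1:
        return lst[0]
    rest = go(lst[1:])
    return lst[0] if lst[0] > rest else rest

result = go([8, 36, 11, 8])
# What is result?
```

Recursive max over [8, 36, 11, 8] = 36

Answer: 36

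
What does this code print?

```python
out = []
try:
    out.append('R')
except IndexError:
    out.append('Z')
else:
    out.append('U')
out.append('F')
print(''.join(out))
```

Execution trace: 'R' (try body, no exception) → 'U' (else) → 'F' (after the try/except). Output: RUF

Answer: RUF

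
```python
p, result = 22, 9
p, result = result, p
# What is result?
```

Trace:
`p, result = 22, 9` → p = 22; result = 9
`p, result = result, p` → p = 9; result = 22
So result = 22

Answer: 22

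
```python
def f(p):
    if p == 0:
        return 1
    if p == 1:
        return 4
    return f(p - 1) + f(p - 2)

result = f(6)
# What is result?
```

Build up from base cases: f(0)=1, f(1)=4, f(2)=5, f(3)=9, f(4)=14, f(5)=23, f(6)=37

Answer: 37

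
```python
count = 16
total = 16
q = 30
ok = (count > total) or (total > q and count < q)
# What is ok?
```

Trace:
`count = 16` → count = 16
`total = 16` → total = 16
`q = 30` → q = 30
`ok = (count > total) or (total > q and count < q)` → ok = False
So ok = False

Answer: False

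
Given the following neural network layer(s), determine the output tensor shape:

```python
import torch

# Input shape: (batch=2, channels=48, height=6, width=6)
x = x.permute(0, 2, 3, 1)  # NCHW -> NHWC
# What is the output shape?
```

Input: (2, 48, 6, 6) -> Output: (2, 6, 6, 48)

Answer: (2, 6, 6, 48)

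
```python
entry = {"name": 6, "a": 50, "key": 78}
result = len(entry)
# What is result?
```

Trace:
`entry = {"name": 6, "a": 50, "key": 78}` → entry = {'name': 6, 'a': 50, 'key': 78}
`result = len(entry)` → result = 3
So result = 3

Answer: 3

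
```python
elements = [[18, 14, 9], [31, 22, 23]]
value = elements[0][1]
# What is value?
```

Trace:
`elements = [[18, 14, 9], [31, 22, 23]]` → elements = [[18, 14, 9], [31, 22, 23]]
`value = elements[0][1]` → value = 14
So value = 14

Answer: 14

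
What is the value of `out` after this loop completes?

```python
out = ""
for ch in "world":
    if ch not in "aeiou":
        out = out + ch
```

Remove vowels from 'world'
`out` takes the values: "" → "w" → "wr" → "wrl" → "wrld"

Answer: "wrld"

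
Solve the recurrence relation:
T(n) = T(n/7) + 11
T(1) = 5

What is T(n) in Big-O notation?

Each step divides n by 7 and adds 11. After log_7(n) steps we reach T(1)=5. So T(n) = 11·log_7(n) + 5 = O(log n).

Answer: O(log n)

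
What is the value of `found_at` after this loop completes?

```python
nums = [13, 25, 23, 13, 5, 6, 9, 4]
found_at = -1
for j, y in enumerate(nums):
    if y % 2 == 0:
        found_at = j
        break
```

First even number index in [13, 25, 23, 13, 5, 6, 9, 4]
`found_at` takes the values: -1 → 5

Answer: 5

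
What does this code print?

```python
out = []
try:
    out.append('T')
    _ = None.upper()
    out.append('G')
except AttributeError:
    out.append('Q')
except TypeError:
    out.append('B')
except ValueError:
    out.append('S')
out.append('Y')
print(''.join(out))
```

Execution trace: 'T' (try body) → 'Q' (except AttributeError) → 'Y' (after the try/except). Output: TQY

Answer: TQY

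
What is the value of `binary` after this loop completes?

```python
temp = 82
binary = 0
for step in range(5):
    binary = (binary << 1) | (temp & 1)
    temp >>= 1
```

Reverse lowest 5 bits of 82
`binary` takes the values: 0 → 1 → 2 → 4 → 9

Answer: 9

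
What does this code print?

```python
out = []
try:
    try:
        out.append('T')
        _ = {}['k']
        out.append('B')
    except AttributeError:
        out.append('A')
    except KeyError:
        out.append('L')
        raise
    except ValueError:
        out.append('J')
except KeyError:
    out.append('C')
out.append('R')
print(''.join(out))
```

Execution trace: 'T' (inner try body) → 'L' (inner except KeyError) → 'C' (outer except KeyError) → 'R' (after the try/except). Output: TLCR

Answer: TLCR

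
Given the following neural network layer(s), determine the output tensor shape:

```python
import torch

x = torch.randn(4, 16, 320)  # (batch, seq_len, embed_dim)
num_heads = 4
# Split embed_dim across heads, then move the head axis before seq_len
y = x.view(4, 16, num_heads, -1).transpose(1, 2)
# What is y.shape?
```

Input: (4, 16, 320) -> head_dim = 320 // 4 = 80; after view: (4, 16, 4, 80) -> after transpose(1, 2): (4, 4, 16, 80) -> Output: (4, 4, 16, 80)

Answer: (4, 4, 16, 80)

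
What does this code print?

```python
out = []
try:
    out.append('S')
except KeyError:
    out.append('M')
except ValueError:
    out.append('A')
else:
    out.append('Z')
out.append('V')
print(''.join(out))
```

Execution trace: 'S' (try body, no exception) → 'Z' (else) → 'V' (after the try/except). Output: SZV

Answer: SZV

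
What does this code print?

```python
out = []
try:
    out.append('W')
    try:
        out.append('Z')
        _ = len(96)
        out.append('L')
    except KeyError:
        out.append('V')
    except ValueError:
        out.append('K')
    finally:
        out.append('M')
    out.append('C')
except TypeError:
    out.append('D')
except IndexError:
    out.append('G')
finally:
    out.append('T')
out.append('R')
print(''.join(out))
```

Execution trace: 'W' (try body) → 'Z' (inner try body) → 'M' (inner finally) → 'D' (except TypeError) → 'T' (finally) → 'R' (after the try/except). Output: WZMDTR

Answer: WZMDTR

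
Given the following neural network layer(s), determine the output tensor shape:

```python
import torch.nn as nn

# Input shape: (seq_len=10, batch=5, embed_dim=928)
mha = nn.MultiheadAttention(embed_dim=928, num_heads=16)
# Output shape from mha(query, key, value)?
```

Input: (10, 5, 928) -> Output: (10, 5, 928)

Answer: (10, 5, 928)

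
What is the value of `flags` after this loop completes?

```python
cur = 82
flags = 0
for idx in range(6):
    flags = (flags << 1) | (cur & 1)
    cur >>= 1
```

Reverse lowest 6 bits of 82
`flags` takes the values: 0 → 1 → 2 → 4 → 9 → 18

Answer: 18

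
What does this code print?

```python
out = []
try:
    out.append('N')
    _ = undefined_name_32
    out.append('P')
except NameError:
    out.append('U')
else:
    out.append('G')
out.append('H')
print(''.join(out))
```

Execution trace: 'N' (try body) → 'U' (except NameError) → 'H' (after the try/except). Output: NUH

Answer: NUH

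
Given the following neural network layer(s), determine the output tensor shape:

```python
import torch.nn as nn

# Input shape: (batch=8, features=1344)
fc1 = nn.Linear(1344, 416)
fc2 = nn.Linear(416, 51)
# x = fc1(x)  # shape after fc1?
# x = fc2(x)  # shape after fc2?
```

Input: (8, 1344) -> after fc1: (8, 416) -> Output: (8, 51)

Answer: (8, 51)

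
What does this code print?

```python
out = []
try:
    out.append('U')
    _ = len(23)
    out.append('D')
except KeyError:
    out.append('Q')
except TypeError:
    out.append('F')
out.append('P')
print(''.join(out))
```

Execution trace: 'U' (try body) → 'F' (except TypeError) → 'P' (after the try/except). Output: UFP

Answer: UFP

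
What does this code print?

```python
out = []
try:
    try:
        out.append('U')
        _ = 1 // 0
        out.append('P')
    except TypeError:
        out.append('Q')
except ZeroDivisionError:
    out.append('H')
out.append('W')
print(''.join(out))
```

Execution trace: 'U' (try body) → 'H' (outer except ZeroDivisionError) → 'W' (after the try/except). Output: UHW

Answer: UHW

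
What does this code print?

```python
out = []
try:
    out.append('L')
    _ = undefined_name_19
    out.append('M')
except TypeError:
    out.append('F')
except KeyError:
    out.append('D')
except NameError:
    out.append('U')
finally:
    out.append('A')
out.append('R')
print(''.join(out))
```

Execution trace: 'L' (try body) → 'U' (except NameError) → 'A' (finally) → 'R' (after the try/except). Output: LUAR

Answer: LUAR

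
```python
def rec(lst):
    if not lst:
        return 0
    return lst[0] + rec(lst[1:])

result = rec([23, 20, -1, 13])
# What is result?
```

23 + 20 + (-1) + 13 + 0 = 55

Answer: 55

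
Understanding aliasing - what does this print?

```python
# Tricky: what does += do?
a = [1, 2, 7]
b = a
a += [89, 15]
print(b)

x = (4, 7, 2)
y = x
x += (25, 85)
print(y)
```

Key concept: += behavior differs for mutable vs immutable.
Step by step:
`a = [1, 2, 7]` → a = [1, 2, 7]
`b = a` → b = [1, 2, 7] (same object as a)
`a += [89, 15]` → a = [1, 2, 7, 89, 15] (same object as b); b = [1, 2, 7, 89, 15] (same object as a)
`print(b)` → prints [1, 2, 7, 89, 15]
`x = (4, 7, 2)` → x = (4, 7, 2)
`y = x` → y = (4, 7, 2)
`x += (25, 85)` → x = (4, 7, 2, 25, 85)
`print(y)` → prints (4, 7, 2)

Answer:
[1, 2, 7, 89, 15]
(4, 7, 2)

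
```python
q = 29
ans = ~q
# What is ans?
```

Trace:
`q = 29` → q = 29
`ans = ~q` → ans = -30
So ans = -30

Answer: -30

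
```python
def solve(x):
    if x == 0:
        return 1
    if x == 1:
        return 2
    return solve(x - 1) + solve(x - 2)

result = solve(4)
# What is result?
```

Build up from base cases: solve(0)=1, solve(1)=2, solve(2)=3, solve(3)=5, solve(4)=8

Answer: 8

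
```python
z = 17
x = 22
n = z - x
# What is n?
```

Trace:
`z = 17` → z = 17
`x = 22` → x = 22
`n = z - x` → n = -5
So n = -5

Answer: -5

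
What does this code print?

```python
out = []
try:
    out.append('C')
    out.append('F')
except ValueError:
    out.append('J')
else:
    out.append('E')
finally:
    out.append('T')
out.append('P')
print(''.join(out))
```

Execution trace: 'C' (try body) → 'F' (try body, no exception) → 'E' (else) → 'T' (finally) → 'P' (after the try/except). Output: CFETP

Answer: CFETP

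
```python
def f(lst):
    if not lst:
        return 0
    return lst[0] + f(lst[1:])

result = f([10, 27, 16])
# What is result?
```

10 + 27 + 16 + 0 = 53

Answer: 53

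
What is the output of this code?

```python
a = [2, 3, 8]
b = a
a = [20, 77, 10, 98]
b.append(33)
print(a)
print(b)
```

Key concept: rebinding vs mutation: a is rebound to a new list, b still points at the original.
Step by step:
`a = [2, 3, 8]` → a = [2, 3, 8]
`b = a` → b = [2, 3, 8] (same object as a)
`a = [20, 77, 10, 98]` → a = [20, 77, 10, 98]
`b.append(33)` → b = [2, 3, 8, 33]
`print(a)` → prints [20, 77, 10, 98]
`print(b)` → prints [2, 3, 8, 33]

Answer:
[20, 77, 10, 98]
[2, 3, 8, 33]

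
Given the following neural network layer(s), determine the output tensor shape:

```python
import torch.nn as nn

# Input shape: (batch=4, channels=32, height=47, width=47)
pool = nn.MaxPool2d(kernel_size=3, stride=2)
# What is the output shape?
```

Input: (4, 32, 47, 47) -> Output: (4, 32, 23, 23)

Answer: (4, 32, 23, 23)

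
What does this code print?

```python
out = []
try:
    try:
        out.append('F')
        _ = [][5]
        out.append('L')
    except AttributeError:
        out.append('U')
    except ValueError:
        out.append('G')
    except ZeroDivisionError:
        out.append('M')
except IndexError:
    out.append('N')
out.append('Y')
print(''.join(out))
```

Execution trace: 'F' (try body) → 'N' (outer except IndexError) → 'Y' (after the try/except). Output: FNY

Answer: FNY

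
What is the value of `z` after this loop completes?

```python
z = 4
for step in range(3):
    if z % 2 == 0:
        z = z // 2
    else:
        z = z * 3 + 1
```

Collatz-style transformation from 4
`z` takes the values: 4 → 2 → 1 → 4

Answer: 4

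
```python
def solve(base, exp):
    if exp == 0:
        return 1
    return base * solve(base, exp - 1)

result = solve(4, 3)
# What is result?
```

solve(4, 3) = 4 * 4 * 4 = 64

Answer: 64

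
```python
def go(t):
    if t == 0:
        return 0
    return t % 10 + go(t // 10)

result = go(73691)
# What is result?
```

Sum of digits of 73691: 1 + 9 + 6 + 3 + 7 = 26

Answer: 26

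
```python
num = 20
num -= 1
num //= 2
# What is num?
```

Trace:
`num = 20` → num = 20
`num -= 1` → num = 19
`num //= 2` → num = 9
So num = 9

Answer: 9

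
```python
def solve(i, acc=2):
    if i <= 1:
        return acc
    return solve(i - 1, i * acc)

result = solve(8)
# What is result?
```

Accumulator trace (n, acc): (8, 2) -> (7, 16) -> (6, 112) -> (5, 672) -> (4, 3360) -> (3, 13440) -> (2, 40320) -> (1, 80640) -> return 80640

Answer: 80640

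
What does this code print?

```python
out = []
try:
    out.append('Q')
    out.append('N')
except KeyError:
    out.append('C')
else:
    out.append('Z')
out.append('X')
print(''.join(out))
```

Execution trace: 'Q' (try body) → 'N' (try body, no exception) → 'Z' (else) → 'X' (after the try/except). Output: QNZX

Answer: QNZX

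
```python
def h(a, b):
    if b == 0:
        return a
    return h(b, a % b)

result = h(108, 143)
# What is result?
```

h(108, 143) -> h(143, 108) -> h(108, 35) -> h(35, 3) -> h(3, 2) -> h(2, 1) -> h(1, 0) -> 1

Answer: 1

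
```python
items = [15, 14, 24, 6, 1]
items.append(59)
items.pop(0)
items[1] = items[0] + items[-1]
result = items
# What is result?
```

Trace:
`items = [15, 14, 24, 6, 1]` → items = [15, 14, 24, 6, 1]
`items.append(59)` → items = [15, 14, 24, 6, 1, 59]
`items.pop(0)` → items = [14, 24, 6, 1, 59]
`items[1] = items[0] + items[-1]` → items = [14, 73, 6, 1, 59]
`result = items` → result = [14, 73, 6, 1, 59]
So result = [14, 73, 6, 1, 59]

Answer: [14, 73, 6, 1, 59]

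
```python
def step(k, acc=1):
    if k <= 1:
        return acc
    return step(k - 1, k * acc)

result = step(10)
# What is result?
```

Accumulator trace (n, acc): (10, 1) -> (9, 10) -> (8, 90) -> (7, 720) -> (6, 5040) -> (5, 30240) -> (4, 151200) -> (3, 604800) -> (2, 1814400) -> (1, 3628800) -> return 3628800

Answer: 3628800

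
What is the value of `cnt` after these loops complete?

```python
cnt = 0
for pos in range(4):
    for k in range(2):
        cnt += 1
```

4 * 2 = 8
`cnt` takes the values: 0 → 1 → 2 → 3 → 4 → 5 → 6 → 7 → 8

Answer: 8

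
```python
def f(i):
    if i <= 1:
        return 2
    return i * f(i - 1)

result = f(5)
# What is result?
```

f(5) = 5 * 4 * 3 * 2 * 2 = 240

Answer: 240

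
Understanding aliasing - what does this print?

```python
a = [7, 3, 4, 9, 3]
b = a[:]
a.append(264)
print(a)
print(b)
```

Key concept: slice [:] creates copy.
Step by step:
`a = [7, 3, 4, 9, 3]` → a = [7, 3, 4, 9, 3]
`b = a[:]` → b = [7, 3, 4, 9, 3]
`a.append(264)` → a = [7, 3, 4, 9, 3, 264]
`print(a)` → prints [7, 3, 4, 9, 3, 264]
`print(b)` → prints [7, 3, 4, 9, 3]

Answer:
[7, 3, 4, 9, 3, 264]
[7, 3, 4, 9, 3]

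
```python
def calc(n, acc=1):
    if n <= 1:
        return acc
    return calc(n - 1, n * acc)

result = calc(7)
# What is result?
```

Accumulator trace (n, acc): (7, 1) -> (6, 7) -> (5, 42) -> (4, 210) -> (3, 840) -> (2, 2520) -> (1, 5040) -> return 5040

Answer: 5040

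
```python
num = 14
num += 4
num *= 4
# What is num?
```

Trace:
`num = 14` → num = 14
`num += 4` → num = 18
`num *= 4` → num = 72
So num = 72

Answer: 72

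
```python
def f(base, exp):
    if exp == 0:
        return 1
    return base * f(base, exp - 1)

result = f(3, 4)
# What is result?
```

f(3, 4) = 3 * 3 * 3 * 3 = 81

Answer: 81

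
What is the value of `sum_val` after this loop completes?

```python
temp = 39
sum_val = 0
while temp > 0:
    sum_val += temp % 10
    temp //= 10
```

Sum digits of 39
`sum_val` takes the values: 0 → 9 → 12

Answer: 12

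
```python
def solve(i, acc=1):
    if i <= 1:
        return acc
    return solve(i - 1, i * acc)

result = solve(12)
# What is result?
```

Accumulator trace (n, acc): (12, 1) -> (11, 12) -> (10, 132) -> (9, 1320) -> (8, 11880) -> (7, 95040) -> (6, 665280) -> (5, 3991680) -> (4, 19958400) -> (3, 79833600) -> (2, 239500800) -> (1, 479001600) -> return 479001600

Answer: 479001600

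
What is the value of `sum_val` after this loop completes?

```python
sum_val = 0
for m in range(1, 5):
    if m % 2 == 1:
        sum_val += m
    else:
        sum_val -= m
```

Add odd, subtract even
`sum_val` takes the values: 0 → 1 → -1 → 2 → -2

Answer: -2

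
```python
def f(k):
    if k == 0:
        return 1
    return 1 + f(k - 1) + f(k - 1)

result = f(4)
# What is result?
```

f(k) = 1 + 2·f(k-1), f(0)=1. Closed form: (1+1)·2^4 - 1 = 31.

Answer: 31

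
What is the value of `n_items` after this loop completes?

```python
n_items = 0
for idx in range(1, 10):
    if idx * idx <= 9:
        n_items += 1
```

Count numbers where idx² ≤ 9
`n_items` takes the values: 0 → 1 → 2 → 3

Answer: 3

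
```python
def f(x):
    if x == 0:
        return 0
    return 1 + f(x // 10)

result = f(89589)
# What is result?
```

Count of digits of 89589: 5

Answer: 5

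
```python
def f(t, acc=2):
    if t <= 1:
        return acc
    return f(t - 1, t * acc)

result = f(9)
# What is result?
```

Accumulator trace (n, acc): (9, 2) -> (8, 18) -> (7, 144) -> (6, 1008) -> (5, 6048) -> (4, 30240) -> (3, 120960) -> (2, 362880) -> (1, 725760) -> return 725760

Answer: 725760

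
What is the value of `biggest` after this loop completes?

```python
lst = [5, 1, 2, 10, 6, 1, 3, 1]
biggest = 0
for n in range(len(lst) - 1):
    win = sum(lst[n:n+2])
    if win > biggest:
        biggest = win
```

Max sum of 2-element window in [5, 1, 2, 10, 6, 1, 3, 1]
`biggest` takes the values: 0 → 6 → 12 → 16

Answer: 16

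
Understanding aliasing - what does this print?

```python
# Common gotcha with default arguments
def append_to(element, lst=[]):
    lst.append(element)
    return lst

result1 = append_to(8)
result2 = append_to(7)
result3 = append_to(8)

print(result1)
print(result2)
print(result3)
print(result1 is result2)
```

Key concept: mutable default argument gotcha.
Step by step:
`result1 = append_to(8)` → result1 = [8]
`result2 = append_to(7)` → result1 = [8, 7] (same object as result2); result2 = [8, 7] (same object as result1)
`result3 = append_to(8)` → result1 = [8, 7, 8] (same object as result2, result3); result2 = [8, 7, 8] (same object as result1, result3); result3 = [8, 7, 8] (same object as result1, result2)
`print(result1)` → prints [8, 7, 8]
`print(result2)` → prints [8, 7, 8]
`print(result3)` → prints [8, 7, 8]
`print(result1 is result2)` → prints True

Answer:
[8, 7, 8]
[8, 7, 8]
[8, 7, 8]
True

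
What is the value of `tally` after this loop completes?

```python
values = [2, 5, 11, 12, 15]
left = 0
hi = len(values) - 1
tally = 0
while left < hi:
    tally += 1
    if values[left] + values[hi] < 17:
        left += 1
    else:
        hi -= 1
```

Steps to find pair summing to 17
`tally` takes the values: 0 → 1 → 2 → 3 → 4

Answer: 4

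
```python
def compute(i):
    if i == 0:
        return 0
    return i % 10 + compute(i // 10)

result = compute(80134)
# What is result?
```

Sum of digits of 80134: 4 + 3 + 1 + 0 + 8 = 16

Answer: 16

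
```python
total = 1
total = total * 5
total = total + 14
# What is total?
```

Trace:
`total = 1` → total = 1
`total = total * 5` → total = 5
`total = total + 14` → total = 19
So total = 19

Answer: 19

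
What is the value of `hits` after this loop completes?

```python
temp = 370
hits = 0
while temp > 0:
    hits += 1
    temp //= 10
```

Count digits by repeated division by 10
`hits` takes the values: 0 → 1 → 2 → 3

Answer: 3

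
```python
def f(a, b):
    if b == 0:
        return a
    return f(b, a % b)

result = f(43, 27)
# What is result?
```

f(43, 27) -> f(27, 16) -> f(16, 11) -> f(11, 5) -> f(5, 1) -> f(1, 0) -> 1

Answer: 1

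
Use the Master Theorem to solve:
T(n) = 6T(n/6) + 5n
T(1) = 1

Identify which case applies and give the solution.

a=6, b=6, f(n)=5n. log_6(6) = 1. Since c=1 = 1, Case 2 applies: T(n) = Θ(n^log_b(a) · log n) = O(n log n).

Answer: O(n log n) - Case 2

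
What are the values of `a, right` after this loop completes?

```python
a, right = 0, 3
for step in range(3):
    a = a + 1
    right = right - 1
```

a goes 0→3, right goes 3→0
`a, right` takes the values: (0, 3) → (1, 3) → (1, 2) → (2, 2) → (2, 1) → (3, 1) → (3, 0)

Answer: 3, 0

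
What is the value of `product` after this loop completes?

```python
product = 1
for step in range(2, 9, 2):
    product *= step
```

Product of even numbers 2 to 8
`product` takes the values: 1 → 2 → 8 → 48 → 384

Answer: 384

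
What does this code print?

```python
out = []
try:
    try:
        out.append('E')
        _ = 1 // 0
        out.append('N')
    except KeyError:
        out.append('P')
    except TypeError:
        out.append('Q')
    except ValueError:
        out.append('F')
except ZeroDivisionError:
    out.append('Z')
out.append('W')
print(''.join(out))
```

Execution trace: 'E' (try body) → 'Z' (outer except ZeroDivisionError) → 'W' (after the try/except). Output: EZW

Answer: EZW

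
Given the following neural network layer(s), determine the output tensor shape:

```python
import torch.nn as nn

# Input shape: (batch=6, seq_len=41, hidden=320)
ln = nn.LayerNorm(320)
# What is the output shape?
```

Input: (6, 41, 320) -> Output: (6, 41, 320)

Answer: (6, 41, 320)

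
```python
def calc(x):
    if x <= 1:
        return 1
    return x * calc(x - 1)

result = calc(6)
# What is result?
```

calc(6) = 6 * 5 * 4 * 3 * 2 * 1 = 720

Answer: 720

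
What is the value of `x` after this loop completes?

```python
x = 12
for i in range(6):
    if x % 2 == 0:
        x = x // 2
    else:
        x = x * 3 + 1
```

Collatz-style transformation from 12
`x` takes the values: 12 → 6 → 3 → 10 → 5 → 16 → 8

Answer: 8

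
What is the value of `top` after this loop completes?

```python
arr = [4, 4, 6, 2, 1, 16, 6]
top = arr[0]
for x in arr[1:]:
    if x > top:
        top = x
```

Maximum of [4, 4, 6, 2, 1, 16, 6]
`top` takes the values: 4 → 6 → 16

Answer: 16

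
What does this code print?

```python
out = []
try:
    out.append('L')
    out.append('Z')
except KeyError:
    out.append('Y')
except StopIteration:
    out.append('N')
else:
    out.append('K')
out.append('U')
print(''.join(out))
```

Execution trace: 'L' (try body) → 'Z' (try body, no exception) → 'K' (else) → 'U' (after the try/except). Output: LZKU

Answer: LZKU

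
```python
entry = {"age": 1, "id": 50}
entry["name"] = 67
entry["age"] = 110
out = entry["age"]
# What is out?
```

Trace:
`entry = {"age": 1, "id": 50}` → entry = {'age': 1, 'id': 50}
`entry["name"] = 67` → entry = {'age': 1, 'id': 50, 'name': 67}
`entry["age"] = 110` → entry = {'age': 110, 'id': 50, 'name': 67}
`out = entry["age"]` → out = 110
So out = 110

Answer: 110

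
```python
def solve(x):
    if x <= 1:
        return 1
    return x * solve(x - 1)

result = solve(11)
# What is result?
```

solve(11) = 11 * 10 * 9 * 8 * 7 * 6 * 5 * 4 * 3 * 2 * 1 = 39916800

Answer: 39916800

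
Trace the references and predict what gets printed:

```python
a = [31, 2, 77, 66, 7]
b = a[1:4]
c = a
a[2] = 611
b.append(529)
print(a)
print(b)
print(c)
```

Key concept: slice vs alias.
Step by step:
`a = [31, 2, 77, 66, 7]` → a = [31, 2, 77, 66, 7]
`b = a[1:4]` → b = [2, 77, 66]
`c = a` → c = [31, 2, 77, 66, 7] (same object as a)
`a[2] = 611` → a = [31, 2, 611, 66, 7] (same object as c); c = [31, 2, 611, 66, 7] (same object as a)
`b.append(529)` → b = [2, 77, 66, 529]
`print(a)` → prints [31, 2, 611, 66, 7]
`print(b)` → prints [2, 77, 66, 529]
`print(c)` → prints [31, 2, 611, 66, 7]

Answer:
[31, 2, 611, 66, 7]
[2, 77, 66, 529]
[31, 2, 611, 66, 7]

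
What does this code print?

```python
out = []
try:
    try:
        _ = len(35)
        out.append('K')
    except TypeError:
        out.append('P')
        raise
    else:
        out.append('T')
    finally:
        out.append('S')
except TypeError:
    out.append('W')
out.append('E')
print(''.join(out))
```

Execution trace: 'P' (inner except TypeError) → 'S' (inner finally) → 'W' (outer except TypeError) → 'E' (after the try/except). Output: PSWE

Answer: PSWE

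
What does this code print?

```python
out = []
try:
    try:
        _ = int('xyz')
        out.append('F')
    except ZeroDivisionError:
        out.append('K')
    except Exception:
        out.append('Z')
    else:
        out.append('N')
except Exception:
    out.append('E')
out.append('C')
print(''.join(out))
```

Execution trace: 'Z' (inner except Exception) → 'C' (after the try/except). Output: ZC

Answer: ZC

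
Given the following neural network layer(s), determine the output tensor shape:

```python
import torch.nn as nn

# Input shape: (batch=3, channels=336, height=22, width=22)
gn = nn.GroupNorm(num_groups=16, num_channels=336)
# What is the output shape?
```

Input: (3, 336, 22, 22) -> Output: (3, 336, 22, 22)

Answer: (3, 336, 22, 22)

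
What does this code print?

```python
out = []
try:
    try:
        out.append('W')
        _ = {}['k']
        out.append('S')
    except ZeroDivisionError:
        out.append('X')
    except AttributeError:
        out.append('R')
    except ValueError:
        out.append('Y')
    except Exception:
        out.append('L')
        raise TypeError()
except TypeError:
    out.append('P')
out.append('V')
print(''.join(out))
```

Execution trace: 'W' (inner try body) → 'L' (inner except Exception) → 'P' (outer except TypeError) → 'V' (after the try/except). Output: WLPV

Answer: WLPV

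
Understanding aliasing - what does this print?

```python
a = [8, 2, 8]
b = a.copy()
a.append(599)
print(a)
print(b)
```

Key concept: list.copy() creates independent copy.
Step by step:
`a = [8, 2, 8]` → a = [8, 2, 8]
`b = a.copy()` → b = [8, 2, 8]
`a.append(599)` → a = [8, 2, 8, 599]
`print(a)` → prints [8, 2, 8, 599]
`print(b)` → prints [8, 2, 8]

Answer:
[8, 2, 8, 599]
[8, 2, 8]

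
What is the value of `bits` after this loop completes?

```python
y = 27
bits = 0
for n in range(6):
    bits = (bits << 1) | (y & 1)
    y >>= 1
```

Reverse lowest 6 bits of 27
`bits` takes the values: 0 → 1 → 3 → 6 → 13 → 27 → 54

Answer: 54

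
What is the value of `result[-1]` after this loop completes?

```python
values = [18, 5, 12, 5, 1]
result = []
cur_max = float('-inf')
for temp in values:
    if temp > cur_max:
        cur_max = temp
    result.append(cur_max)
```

Running max ends at 18
`result` takes the values: [] → [18] → [18, 18] → [18, 18, 18] → [18, 18, 18, 18] → [18, 18, 18, 18, 18]
So `result[-1]` = 18

Answer: 18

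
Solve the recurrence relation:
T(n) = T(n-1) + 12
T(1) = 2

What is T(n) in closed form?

Unrolling: T(n) = T(1) + 12·(n-1) = 2 + 12(n-1) = 12n - 10.

Answer: T(n) = 12n - 10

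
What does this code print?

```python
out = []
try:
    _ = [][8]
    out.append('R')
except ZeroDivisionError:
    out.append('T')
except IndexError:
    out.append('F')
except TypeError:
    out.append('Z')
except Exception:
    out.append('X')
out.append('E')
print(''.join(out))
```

Execution trace: 'F' (except IndexError) → 'E' (after the try/except). Output: FE

Answer: FE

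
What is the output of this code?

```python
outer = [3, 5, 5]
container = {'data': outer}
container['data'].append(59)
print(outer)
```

Key concept: dict holds reference to list.
Step by step:
`outer = [3, 5, 5]` → outer = [3, 5, 5]
`container = {'data': outer}` → container = {'data': [3, 5, 5]}
`container['data'].append(59)` → outer = [3, 5, 5, 59]; container = {'data': [3, 5, 5, 59]}
`print(outer)` → prints [3, 5, 5, 59]

Answer: [3, 5, 5, 59]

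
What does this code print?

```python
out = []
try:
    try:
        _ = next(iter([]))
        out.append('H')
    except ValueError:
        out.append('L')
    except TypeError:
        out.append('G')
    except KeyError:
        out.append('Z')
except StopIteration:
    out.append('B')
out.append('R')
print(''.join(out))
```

Execution trace: 'B' (outer except StopIteration) → 'R' (after the try/except). Output: BR

Answer: BR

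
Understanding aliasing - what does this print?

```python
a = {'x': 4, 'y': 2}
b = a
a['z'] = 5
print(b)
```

Key concept: dict aliasing.
Step by step:
`a = {'x': 4, 'y': 2}` → a = {'x': 4, 'y': 2}
`b = a` → b = {'x': 4, 'y': 2} (same object as a)
`a['z'] = 5` → a = {'x': 4, 'y': 2, 'z': 5} (same object as b); b = {'x': 4, 'y': 2, 'z': 5} (same object as a)
`print(b)` → prints {'x': 4, 'y': 2, 'z': 5}

Answer: {'x': 4, 'y': 2, 'z': 5}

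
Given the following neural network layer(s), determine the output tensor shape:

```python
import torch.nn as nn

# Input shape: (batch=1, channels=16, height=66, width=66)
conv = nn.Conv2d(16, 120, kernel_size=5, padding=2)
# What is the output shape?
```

Input: (1, 16, 66, 66) -> Output: (1, 120, 66, 66)

Answer: (1, 120, 66, 66)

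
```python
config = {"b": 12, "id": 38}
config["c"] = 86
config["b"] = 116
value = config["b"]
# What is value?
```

Trace:
`config = {"b": 12, "id": 38}` → config = {'b': 12, 'id': 38}
`config["c"] = 86` → config = {'b': 12, 'id': 38, 'c': 86}
`config["b"] = 116` → config = {'b': 116, 'id': 38, 'c': 86}
`value = config["b"]` → value = 116
So value = 116

Answer: 116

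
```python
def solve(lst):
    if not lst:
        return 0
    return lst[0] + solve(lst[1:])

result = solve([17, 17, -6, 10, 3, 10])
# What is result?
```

17 + 17 + (-6) + 10 + 3 + 10 + 0 = 51

Answer: 51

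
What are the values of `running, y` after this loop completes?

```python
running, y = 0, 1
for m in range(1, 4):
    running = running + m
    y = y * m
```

Sum and factorial of 1 to 3
`running, y` takes the values: (0, 1) → (1, 1) → (3, 1) → (3, 2) → (6, 2) → (6, 6)

Answer: 6, 6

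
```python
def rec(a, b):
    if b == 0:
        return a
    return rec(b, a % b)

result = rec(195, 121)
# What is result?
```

rec(195, 121) -> rec(121, 74) -> rec(74, 47) -> rec(47, 27) -> rec(27, 20) -> rec(20, 7) -> rec(7, 6) -> rec(6, 1) -> rec(1, 0) -> 1

Answer: 1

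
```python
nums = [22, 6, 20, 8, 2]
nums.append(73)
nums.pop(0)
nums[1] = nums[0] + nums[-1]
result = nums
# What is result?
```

Trace:
`nums = [22, 6, 20, 8, 2]` → nums = [22, 6, 20, 8, 2]
`nums.append(73)` → nums = [22, 6, 20, 8, 2, 73]
`nums.pop(0)` → nums = [6, 20, 8, 2, 73]
`nums[1] = nums[0] + nums[-1]` → nums = [6, 79, 8, 2, 73]
`result = nums` → result = [6, 79, 8, 2, 73]
So result = [6, 79, 8, 2, 73]

Answer: [6, 79, 8, 2, 73]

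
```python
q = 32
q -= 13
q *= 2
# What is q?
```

Trace:
`q = 32` → q = 32
`q -= 13` → q = 19
`q *= 2` → q = 38
So q = 38

Answer: 38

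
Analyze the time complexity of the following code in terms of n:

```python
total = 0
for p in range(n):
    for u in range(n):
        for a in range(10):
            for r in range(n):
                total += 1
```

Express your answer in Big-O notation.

Each loop level contributes: n × n × 1 × n. Multiplying the contributions gives O(n^3).

Answer: O(n^3)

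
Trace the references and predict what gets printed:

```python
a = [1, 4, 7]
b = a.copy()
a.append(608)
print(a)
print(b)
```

Key concept: list.copy() creates independent copy.
Step by step:
`a = [1, 4, 7]` → a = [1, 4, 7]
`b = a.copy()` → b = [1, 4, 7]
`a.append(608)` → a = [1, 4, 7, 608]
`print(a)` → prints [1, 4, 7, 608]
`print(b)` → prints [1, 4, 7]

Answer:
[1, 4, 7, 608]
[1, 4, 7]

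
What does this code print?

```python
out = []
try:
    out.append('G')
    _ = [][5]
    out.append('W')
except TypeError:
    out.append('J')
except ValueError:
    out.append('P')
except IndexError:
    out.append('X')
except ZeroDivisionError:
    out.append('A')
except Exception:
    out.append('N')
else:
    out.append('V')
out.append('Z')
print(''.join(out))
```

Execution trace: 'G' (try body) → 'X' (except IndexError) → 'Z' (after the try/except). Output: GXZ

Answer: GXZ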